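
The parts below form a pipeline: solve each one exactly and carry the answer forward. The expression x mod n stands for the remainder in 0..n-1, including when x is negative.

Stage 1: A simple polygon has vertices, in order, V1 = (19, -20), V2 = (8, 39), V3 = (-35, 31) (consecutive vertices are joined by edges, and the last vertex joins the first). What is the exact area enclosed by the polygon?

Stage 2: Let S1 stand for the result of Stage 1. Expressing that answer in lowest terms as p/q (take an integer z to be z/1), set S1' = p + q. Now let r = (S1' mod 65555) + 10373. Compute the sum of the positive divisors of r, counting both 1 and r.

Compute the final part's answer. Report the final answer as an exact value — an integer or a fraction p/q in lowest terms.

32760

Stage 1: cross terms: (19*39 - 8*-20)=901, (8*31 - -35*39)=1613, (-35*-20 - 19*31)=111; twice the area = |2625| = 2625; area = 2625/2; answer 2625/2
Stage 2: S1 = 2625/2; threaded value p + q = 2627; r = 13000; 13000 = 2^3 * 5^3 * 13; sigma = (1 + 2 + 4 + 8) * (1 + 5 + 25 + 125) * (1 + 13) = 15 * 156 * 14 = 32760; answer 32760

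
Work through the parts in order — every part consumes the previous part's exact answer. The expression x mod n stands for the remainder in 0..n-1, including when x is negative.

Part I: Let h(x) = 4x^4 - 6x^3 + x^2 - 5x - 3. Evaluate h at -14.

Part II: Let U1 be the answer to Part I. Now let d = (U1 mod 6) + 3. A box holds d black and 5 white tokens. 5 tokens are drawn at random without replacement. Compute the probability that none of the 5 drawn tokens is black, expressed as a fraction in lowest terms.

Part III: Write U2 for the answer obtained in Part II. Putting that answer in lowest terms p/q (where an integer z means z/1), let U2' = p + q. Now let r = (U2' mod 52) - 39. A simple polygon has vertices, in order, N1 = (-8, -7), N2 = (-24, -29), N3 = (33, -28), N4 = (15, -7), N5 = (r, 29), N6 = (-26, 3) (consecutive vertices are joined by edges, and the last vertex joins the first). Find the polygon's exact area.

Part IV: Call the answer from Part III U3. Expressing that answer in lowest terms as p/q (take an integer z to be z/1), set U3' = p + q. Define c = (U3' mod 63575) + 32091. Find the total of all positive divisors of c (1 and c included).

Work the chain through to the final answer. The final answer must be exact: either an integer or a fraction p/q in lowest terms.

66030

Part I: 4*(-14)^4 - 6*(-14)^3 + 1*(-14)^2 - 5*(-14)^1 - 3 = (153664) + (16464) + (196) + (70) + (-3) = 170391; answer 170391
Part II: U1 = 170391; d = 6; total draws C(11,5) = 462; favorable C(5,5) = 1; P = 1/462; answer 1/462
Part III: U2 = 1/462; threaded value p + q = 463; r = 8; cross terms: (-8*-29 - -24*-7)=64, (-24*-28 - 33*-29)=1629, (33*-7 - 15*-28)=189, (15*29 - 8*-7)=491, (8*3 - -26*29)=778, (-26*-7 - -8*3)=206; twice the area = |3357| = 3357; area = 3357/2; answer 3357/2
Part IV: U3 = 3357/2; threaded value p + q = 3359; c = 35450; 35450 = 2 * 5^2 * 709; sigma = (1 + 2) * (1 + 5 + 25) * (1 + 709) = 3 * 31 * 710 = 66030; answer 66030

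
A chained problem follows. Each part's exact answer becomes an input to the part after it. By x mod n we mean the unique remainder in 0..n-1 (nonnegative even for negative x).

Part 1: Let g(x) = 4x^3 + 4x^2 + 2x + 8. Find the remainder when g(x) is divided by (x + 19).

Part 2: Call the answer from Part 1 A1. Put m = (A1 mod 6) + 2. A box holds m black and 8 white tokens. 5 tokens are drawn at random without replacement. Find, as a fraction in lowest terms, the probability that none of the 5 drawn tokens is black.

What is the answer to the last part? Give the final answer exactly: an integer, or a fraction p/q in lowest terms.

2/9

Part 1: remainder = value at the root: 4*(-19)^3 + 4*(-19)^2 + 2*(-19)^1 + 8 = (-27436) + (1444) + (-38) + (8) = -26022; answer -26022
Part 2: A1 = -26022; m = 2; total draws C(10,5) = 252; favorable C(8,5) = 56; P = 2/9; answer 2/9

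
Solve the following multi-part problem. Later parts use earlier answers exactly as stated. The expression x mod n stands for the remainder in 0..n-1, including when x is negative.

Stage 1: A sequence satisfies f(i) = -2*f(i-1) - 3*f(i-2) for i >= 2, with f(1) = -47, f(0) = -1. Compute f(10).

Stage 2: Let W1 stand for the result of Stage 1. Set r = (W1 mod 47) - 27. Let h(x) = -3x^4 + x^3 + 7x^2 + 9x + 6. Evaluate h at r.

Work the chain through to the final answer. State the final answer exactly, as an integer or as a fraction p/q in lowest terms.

-550

Stage 1: f(2) = -2*(-47) - 3*(-1) = 97; iterating: f(2)=97, f(3)=-53, f(4)=-185, f(5)=529, f(6)=-503, f(7)=-581, f(8)=2671, f(9)=-3599, f(10)=-815; answer -815
Stage 2: W1 = -815; r = 4; -3*(4)^4 + 1*(4)^3 + 7*(4)^2 + 9*(4)^1 + 6 = (-768) + (64) + (112) + (36) + (6) = -550; answer -550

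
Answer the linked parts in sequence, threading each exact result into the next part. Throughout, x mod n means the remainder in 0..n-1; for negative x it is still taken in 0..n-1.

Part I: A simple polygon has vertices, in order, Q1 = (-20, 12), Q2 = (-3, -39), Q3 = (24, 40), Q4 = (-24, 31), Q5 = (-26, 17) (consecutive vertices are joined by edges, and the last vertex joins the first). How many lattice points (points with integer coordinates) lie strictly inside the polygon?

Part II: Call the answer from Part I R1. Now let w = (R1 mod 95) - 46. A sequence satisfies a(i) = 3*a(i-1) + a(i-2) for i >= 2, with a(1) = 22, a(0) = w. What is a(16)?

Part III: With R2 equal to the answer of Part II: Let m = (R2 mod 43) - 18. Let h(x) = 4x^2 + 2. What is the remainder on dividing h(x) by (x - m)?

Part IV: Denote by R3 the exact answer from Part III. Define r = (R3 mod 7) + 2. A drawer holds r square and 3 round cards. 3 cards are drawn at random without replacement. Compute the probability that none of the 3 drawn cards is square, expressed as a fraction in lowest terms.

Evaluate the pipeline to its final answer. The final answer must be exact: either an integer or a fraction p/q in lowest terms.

1/56

Part I: cross terms: (-20*-39 - -3*12)=816, (-3*40 - 24*-39)=816, (24*31 - -24*40)=1704, (-24*17 - -26*31)=398, (-26*12 - -20*17)=28; twice the area = |3762| = 3762; area = 1881; boundary points = 17 + 1 + 3 + 2 + 1 = 24; strictly interior points = area - boundary/2 + 1 = 1870; answer 1870
Part II: R1 = 1870; w = 19; a(2) = 3*(22) + 1*(19) = 85; iterating: a(2)=85, a(3)=277, a(4)=916, a(5)=3025, a(6)=9991, a(7)=32998, a(8)=108985, a(9)=359953, a(10)=1188844, a(11)=3926485, a(12)=12968299, a(13)=42831382, a(14)=141462445, a(15)=467218717, a(16)=1543118596; answer 1543118596
Part III: R2 = 1543118596; m = 24; remainder = value at the root: 4*(24)^2 + 2 = (2304) + (2) = 2306; answer 2306
Part IV: R3 = 2306; r = 5; total draws C(8,3) = 56; favorable C(3,3) = 1; P = 1/56; answer 1/56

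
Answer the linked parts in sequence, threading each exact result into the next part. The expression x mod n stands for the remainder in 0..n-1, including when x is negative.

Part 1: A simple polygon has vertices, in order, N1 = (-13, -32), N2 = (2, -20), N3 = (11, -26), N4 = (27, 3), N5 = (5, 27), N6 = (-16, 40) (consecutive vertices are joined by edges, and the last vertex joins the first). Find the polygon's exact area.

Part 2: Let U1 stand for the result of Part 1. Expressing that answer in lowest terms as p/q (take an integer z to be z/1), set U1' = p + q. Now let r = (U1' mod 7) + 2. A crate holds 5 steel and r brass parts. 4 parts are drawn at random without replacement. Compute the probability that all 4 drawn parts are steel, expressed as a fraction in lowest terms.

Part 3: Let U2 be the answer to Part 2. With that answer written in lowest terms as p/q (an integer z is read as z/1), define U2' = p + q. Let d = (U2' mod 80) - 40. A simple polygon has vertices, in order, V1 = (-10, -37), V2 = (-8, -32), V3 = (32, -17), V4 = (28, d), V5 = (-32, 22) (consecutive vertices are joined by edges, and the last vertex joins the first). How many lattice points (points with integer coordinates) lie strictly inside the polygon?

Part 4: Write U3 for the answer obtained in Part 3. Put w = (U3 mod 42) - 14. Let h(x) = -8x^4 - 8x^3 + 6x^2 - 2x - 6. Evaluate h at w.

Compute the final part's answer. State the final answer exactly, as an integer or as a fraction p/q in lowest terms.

-105738

Part 1: cross terms: (-13*-20 - 2*-32)=324, (2*-26 - 11*-20)=168, (11*3 - 27*-26)=735, (27*27 - 5*3)=714, (5*40 - -16*27)=632, (-16*-32 - -13*40)=1032; twice the area = |3605| = 3605; area = 3605/2; answer 3605/2
Part 2: U1 = 3605/2; threaded value p + q = 3607; r = 4; total draws C(9,4) = 126; favorable C(5,4) = 5; P = 5/126; answer 5/126
Part 3: U2 = 5/126; threaded value p + q = 131; d = 11; cross terms: (-10*-32 - -8*-37)=24, (-8*-17 - 32*-32)=1160, (32*11 - 28*-17)=828, (28*22 - -32*11)=968, (-32*-37 - -10*22)=1404; twice the area = |4384| = 4384; area = 2192; boundary points = 1 + 5 + 4 + 1 + 1 = 12; strictly interior points = area - boundary/2 + 1 = 2187; answer 2187
Part 4: U3 = 2187; w = -11; -8*(-11)^4 - 8*(-11)^3 + 6*(-11)^2 - 2*(-11)^1 - 6 = (-117128) + (10648) + (726) + (22) + (-6) = -105738; answer -105738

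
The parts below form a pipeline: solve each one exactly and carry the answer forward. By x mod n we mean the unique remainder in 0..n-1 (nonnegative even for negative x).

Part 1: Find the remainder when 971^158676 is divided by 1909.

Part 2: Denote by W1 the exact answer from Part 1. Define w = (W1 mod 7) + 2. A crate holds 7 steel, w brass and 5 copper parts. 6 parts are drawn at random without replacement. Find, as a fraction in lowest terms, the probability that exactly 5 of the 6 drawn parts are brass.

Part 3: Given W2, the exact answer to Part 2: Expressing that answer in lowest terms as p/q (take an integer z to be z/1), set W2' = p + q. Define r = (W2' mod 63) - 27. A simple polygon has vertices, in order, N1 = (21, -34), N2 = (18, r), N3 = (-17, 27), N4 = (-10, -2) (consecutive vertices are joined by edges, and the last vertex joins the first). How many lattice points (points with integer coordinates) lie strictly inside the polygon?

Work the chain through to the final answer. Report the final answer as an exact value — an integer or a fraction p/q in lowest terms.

Part 1: squarings mod 1909: 971^1=971, 971^2=1704, 971^4=27, 971^8=729, 971^16=739, 971^32=147, 971^64=610, 971^128=1754, 971^256=1117, 971^512=1112, 971^1024=1421, 971^2048=1428, 971^4096=372, 971^8192=936, 971^16384=1774, 971^32768=1044, 971^65536=1806, 971^131072=1064; 971^158676 = 971^4 * 971^16 * 971^64 * 971^128 * 971^256 * 971^512 * 971^2048 * 971^8192 * 971^16384 * 971^131072 = 524 (mod 1909); answer 524
Part 2: W1 = 524; w = 8; total draws C(20,6) = 38760; favorable C(8,5)*C(12,1) = 672; P = 28/1615; answer 28/1615
Part 3: W2 = 28/1615; threaded value p + q = 1643; r = -22; cross terms: (21*-22 - 18*-34)=150, (18*27 - -17*-22)=112, (-17*-2 - -10*27)=304, (-10*-34 - 21*-2)=382; twice the area = |948| = 948; area = 474; boundary points = 3 + 7 + 1 + 1 = 12; strictly interior points = area - boundary/2 + 1 = 469; answer 469

469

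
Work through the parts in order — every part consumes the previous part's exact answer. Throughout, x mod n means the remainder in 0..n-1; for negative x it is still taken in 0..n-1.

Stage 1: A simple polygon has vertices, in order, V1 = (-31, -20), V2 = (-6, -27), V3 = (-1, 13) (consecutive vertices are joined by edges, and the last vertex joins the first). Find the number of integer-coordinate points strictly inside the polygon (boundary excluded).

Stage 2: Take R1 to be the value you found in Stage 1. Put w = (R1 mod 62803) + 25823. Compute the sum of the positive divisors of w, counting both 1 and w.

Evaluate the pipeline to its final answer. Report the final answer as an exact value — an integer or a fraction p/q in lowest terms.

Stage 1: cross terms: (-31*-27 - -6*-20)=717, (-6*13 - -1*-27)=-105, (-1*-20 - -31*13)=423; twice the area = |1035| = 1035; area = 1035/2; boundary points = 1 + 5 + 3 = 9; strictly interior points = area - boundary/2 + 1 = 514; answer 514
Stage 2: R1 = 514; w = 26337; 26337 = 3 * 8779; sigma = (1 + 3) * (1 + 8779) = 4 * 8780 = 35120; answer 35120

35120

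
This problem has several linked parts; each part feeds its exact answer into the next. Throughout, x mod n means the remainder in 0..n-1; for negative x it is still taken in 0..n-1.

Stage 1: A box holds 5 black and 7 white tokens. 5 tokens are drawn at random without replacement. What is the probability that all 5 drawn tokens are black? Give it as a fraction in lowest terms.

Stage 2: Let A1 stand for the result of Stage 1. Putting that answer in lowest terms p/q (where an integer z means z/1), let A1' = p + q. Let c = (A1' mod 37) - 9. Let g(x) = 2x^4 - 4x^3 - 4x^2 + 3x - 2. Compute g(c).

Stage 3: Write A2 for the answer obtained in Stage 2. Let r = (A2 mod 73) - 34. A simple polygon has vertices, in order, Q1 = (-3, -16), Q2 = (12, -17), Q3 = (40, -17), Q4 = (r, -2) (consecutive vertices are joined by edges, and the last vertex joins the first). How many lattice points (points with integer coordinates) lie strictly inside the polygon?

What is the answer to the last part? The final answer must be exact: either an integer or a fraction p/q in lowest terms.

Stage 1: total draws C(12,5) = 792; favorable C(5,5) = 1; P = 1/792; answer 1/792
Stage 2: A1 = 1/792; threaded value p + q = 793; c = 7; 2*(7)^4 - 4*(7)^3 - 4*(7)^2 + 3*(7)^1 - 2 = (4802) + (-1372) + (-196) + (21) + (-2) = 3253; answer 3253
Stage 3: A2 = 3253; r = 7; cross terms: (-3*-17 - 12*-16)=243, (12*-17 - 40*-17)=476, (40*-2 - 7*-17)=39, (7*-16 - -3*-2)=-118; twice the area = |640| = 640; area = 320; boundary points = 1 + 28 + 3 + 2 = 34; strictly interior points = area - boundary/2 + 1 = 304; answer 304

304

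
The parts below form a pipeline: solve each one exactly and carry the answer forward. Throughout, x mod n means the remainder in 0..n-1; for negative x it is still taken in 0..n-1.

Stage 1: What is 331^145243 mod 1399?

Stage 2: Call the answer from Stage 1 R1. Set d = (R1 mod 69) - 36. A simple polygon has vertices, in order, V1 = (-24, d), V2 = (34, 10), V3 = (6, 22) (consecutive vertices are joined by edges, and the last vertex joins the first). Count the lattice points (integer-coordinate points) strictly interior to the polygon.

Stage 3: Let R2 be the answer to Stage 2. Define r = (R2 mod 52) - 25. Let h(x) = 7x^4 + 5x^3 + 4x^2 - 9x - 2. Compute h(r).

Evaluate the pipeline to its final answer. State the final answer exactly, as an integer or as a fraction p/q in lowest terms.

Stage 1: squarings mod 1399: 331^1=331, 331^2=439, 331^4=1058, 331^8=164, 331^16=315, 331^32=1295, 331^64=1023, 331^128=77, 331^256=333, 331^512=368, 331^1024=1120, 331^2048=896, 331^4096=1189, 331^8192=731, 331^16384=1342, 331^32768=451, 331^65536=546, 331^131072=129; 331^145243 = 331^1 * 331^2 * 331^8 * 331^16 * 331^64 * 331^256 * 331^512 * 331^1024 * 331^4096 * 331^8192 * 331^131072 = 196 (mod 1399); answer 196
Stage 2: R1 = 196; d = 22; cross terms: (-24*10 - 34*22)=-988, (34*22 - 6*10)=688, (6*22 - -24*22)=660; twice the area = |360| = 360; area = 180; boundary points = 2 + 4 + 30 = 36; strictly interior points = area - boundary/2 + 1 = 163; answer 163
Stage 3: R2 = 163; r = -18; 7*(-18)^4 + 5*(-18)^3 + 4*(-18)^2 - 9*(-18)^1 - 2 = (734832) + (-29160) + (1296) + (162) + (-2) = 707128; answer 707128

707128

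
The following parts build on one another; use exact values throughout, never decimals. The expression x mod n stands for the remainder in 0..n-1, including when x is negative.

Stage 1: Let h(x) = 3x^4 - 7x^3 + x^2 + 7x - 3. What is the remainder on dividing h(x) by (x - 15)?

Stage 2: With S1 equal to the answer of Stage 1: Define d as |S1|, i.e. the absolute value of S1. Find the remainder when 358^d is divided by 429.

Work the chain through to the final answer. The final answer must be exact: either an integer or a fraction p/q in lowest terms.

Stage 1: remainder = value at the root: 3*(15)^4 - 7*(15)^3 + 1*(15)^2 + 7*(15)^1 - 3 = (151875) + (-23625) + (225) + (105) + (-3) = 128577; answer 128577
Stage 2: S1 = 128577; d = 128577; squarings mod 429: 358^1=358, 358^2=322, 358^4=295, 358^8=367, 358^16=412, 358^32=289, 358^64=295, 358^128=367, 358^256=412, 358^512=289, 358^1024=295, 358^2048=367, 358^4096=412, 358^8192=289, 358^16384=295, 358^32768=367, 358^65536=412; 358^128577 = 358^1 * 358^64 * 358^512 * 358^1024 * 358^4096 * 358^8192 * 358^16384 * 358^32768 * 358^65536 = 151 (mod 429); answer 151

151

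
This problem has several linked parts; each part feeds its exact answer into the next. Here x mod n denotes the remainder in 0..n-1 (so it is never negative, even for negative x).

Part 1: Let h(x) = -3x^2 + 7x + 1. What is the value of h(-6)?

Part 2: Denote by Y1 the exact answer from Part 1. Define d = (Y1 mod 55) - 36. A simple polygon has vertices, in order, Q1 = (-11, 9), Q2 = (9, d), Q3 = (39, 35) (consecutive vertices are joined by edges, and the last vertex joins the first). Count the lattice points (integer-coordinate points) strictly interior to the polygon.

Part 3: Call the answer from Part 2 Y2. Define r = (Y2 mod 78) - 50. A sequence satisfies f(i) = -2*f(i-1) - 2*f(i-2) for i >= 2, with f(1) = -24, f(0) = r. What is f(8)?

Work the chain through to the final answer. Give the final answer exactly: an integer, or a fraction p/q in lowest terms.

-64

Part 1: -3*(-6)^2 + 7*(-6)^1 + 1 = (-108) + (-42) + (1) = -149; answer -149
Part 2: Y1 = -149; d = -20; cross terms: (-11*-20 - 9*9)=139, (9*35 - 39*-20)=1095, (39*9 - -11*35)=736; twice the area = |1970| = 1970; area = 985; boundary points = 1 + 5 + 2 = 8; strictly interior points = area - boundary/2 + 1 = 982; answer 982
Part 3: Y2 = 982; r = -4; f(2) = -2*(-24) - 2*(-4) = 56; iterating: f(2)=56, f(3)=-64, f(4)=16, f(5)=96, f(6)=-224, f(7)=256, f(8)=-64; answer -64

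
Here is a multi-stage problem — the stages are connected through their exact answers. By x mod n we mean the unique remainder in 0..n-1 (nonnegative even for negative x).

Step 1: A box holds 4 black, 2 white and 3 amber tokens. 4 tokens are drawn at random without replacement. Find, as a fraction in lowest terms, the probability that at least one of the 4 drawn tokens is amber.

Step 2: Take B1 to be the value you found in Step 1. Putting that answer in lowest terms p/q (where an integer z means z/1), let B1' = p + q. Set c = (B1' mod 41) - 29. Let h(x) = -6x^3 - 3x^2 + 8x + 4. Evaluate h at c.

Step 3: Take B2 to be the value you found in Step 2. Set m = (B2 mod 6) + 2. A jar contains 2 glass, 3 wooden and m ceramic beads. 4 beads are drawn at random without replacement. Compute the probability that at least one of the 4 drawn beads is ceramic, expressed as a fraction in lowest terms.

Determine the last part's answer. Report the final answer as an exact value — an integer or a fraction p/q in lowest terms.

Step 1: total draws C(9,4) = 126; complement C(6,4) = 15; favorable 126 - 15 = 111; P = 37/42; answer 37/42
Step 2: B1 = 37/42; threaded value p + q = 79; c = 9; -6*(9)^3 - 3*(9)^2 + 8*(9)^1 + 4 = (-4374) + (-243) + (72) + (4) = -4541; answer -4541
Step 3: B2 = -4541; m = 3; total draws C(8,4) = 70; complement C(5,4) = 5; favorable 70 - 5 = 65; P = 13/14; answer 13/14

13/14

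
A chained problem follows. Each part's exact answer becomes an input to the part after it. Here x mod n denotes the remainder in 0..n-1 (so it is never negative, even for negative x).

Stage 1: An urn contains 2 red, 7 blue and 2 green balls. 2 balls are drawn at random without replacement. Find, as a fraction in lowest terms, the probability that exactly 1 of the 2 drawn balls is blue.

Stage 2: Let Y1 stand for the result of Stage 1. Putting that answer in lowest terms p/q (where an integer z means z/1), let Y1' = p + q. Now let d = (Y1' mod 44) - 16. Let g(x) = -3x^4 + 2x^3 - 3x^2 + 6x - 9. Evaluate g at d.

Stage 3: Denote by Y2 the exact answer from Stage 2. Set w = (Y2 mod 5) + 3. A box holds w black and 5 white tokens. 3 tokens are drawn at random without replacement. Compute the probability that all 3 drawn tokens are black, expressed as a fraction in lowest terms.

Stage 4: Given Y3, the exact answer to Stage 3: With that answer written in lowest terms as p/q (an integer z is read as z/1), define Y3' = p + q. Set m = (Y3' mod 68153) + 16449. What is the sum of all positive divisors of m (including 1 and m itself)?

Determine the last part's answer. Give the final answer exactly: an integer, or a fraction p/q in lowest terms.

Stage 1: total draws C(11,2) = 55; favorable C(7,1)*C(4,1) = 28; P = 28/55; answer 28/55
Stage 2: Y1 = 28/55; threaded value p + q = 83; d = 23; -3*(23)^4 + 2*(23)^3 - 3*(23)^2 + 6*(23)^1 - 9 = (-839523) + (24334) + (-1587) + (138) + (-9) = -816647; answer -816647
Stage 3: Y2 = -816647; w = 6; total draws C(11,3) = 165; favorable C(6,3) = 20; P = 4/33; answer 4/33
Stage 4: Y3 = 4/33; threaded value p + q = 37; m = 16486; 16486 = 2 * 8243; sigma = (1 + 2) * (1 + 8243) = 3 * 8244 = 24732; answer 24732

24732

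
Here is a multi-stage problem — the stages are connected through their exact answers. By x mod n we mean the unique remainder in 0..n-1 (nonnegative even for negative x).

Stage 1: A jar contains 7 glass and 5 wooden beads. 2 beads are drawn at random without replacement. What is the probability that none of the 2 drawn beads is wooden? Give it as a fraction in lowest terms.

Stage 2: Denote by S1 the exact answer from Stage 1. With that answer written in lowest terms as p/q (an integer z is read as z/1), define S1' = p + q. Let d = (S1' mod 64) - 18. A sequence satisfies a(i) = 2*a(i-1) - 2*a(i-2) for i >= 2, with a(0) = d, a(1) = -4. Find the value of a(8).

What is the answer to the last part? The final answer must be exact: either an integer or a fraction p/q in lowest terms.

Stage 1: total draws C(12,2) = 66; favorable C(7,2) = 21; P = 7/22; answer 7/22
Stage 2: S1 = 7/22; threaded value p + q = 29; d = 11; a(2) = 2*(-4) - 2*(11) = -30; iterating: a(2)=-30, a(3)=-52, a(4)=-44, a(5)=16, a(6)=120, a(7)=208, a(8)=176; answer 176

176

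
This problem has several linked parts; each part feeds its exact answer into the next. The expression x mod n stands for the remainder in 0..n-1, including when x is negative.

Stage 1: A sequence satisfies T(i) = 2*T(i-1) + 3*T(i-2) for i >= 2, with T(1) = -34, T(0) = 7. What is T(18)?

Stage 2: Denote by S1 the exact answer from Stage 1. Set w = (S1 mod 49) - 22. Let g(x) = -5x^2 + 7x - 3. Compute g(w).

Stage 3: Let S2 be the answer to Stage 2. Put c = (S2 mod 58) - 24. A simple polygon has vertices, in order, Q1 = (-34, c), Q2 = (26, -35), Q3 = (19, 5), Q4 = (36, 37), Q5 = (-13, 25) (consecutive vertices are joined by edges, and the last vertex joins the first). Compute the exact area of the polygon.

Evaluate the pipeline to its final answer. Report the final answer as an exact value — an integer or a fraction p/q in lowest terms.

Stage 1: T(2) = 2*(-34) + 3*(7) = -47; iterating: T(2)=-47, T(3)=-196, T(4)=-533, T(5)=-1654, T(6)=-4907, T(7)=-14776, T(8)=-44273, T(9)=-132874, T(10)=-398567, T(11)=-1195756, T(12)=-3587213, T(13)=-10761694, T(14)=-32285027, T(15)=-96855136, T(16)=-290565353, T(17)=-871696114, T(18)=-2615088287; answer -2615088287
Stage 2: S1 = -2615088287; w = -8; -5*(-8)^2 + 7*(-8)^1 - 3 = (-320) + (-56) + (-3) = -379; answer -379
Stage 3: S2 = -379; c = 3; cross terms: (-34*-35 - 26*3)=1112, (26*5 - 19*-35)=795, (19*37 - 36*5)=523, (36*25 - -13*37)=1381, (-13*3 - -34*25)=811; twice the area = |4622| = 4622; area = 2311; answer 2311

2311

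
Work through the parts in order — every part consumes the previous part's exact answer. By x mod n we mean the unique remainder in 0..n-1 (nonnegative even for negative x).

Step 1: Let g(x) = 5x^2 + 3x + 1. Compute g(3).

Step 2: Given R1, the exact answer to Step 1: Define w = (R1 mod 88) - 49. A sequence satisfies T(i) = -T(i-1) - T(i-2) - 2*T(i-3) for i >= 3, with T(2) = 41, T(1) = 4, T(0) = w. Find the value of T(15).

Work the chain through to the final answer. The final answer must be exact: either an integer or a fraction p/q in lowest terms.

Step 1: 5*(3)^2 + 3*(3)^1 + 1 = (45) + (9) + (1) = 55; answer 55
Step 2: R1 = 55; w = 6; T(3) = -1*(41) - 1*(4) - 2*(6) = -57; iterating: T(3)=-57, T(4)=8, T(5)=-33, T(6)=139, T(7)=-122, T(8)=49, T(9)=-205, T(10)=400, T(11)=-293, T(12)=303, T(13)=-810, T(14)=1093, T(15)=-889; answer -889

-889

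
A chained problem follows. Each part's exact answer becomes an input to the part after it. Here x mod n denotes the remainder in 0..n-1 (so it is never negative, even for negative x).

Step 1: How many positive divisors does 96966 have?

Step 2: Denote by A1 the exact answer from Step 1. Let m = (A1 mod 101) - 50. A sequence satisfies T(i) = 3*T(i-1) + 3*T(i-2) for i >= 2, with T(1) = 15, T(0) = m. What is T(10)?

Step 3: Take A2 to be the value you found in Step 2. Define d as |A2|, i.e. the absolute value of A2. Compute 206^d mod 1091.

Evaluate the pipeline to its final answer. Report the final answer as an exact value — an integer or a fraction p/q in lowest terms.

Step 1: 96966 = 2 * 3^2 * 5387; number of divisors = (1+1) * (2+1) * (1+1) = 12; answer 12
Step 2: A1 = 12; m = -38; T(2) = 3*(15) + 3*(-38) = -69; iterating: T(2)=-69, T(3)=-162, T(4)=-693, T(5)=-2565, T(6)=-9774, T(7)=-37017, T(8)=-140373, T(9)=-532170, T(10)=-2017629; answer -2017629
Step 3: A2 = -2017629; d = 2017629; squarings mod 1091: 206^1=206, 206^2=978, 206^4=768, 206^8=684, 206^16=908, 206^32=759, 206^64=33, 206^128=1089, 206^256=4, 206^512=16, 206^1024=256, 206^2048=76, 206^4096=321, 206^8192=487, 206^16384=422, 206^32768=251, 206^65536=814, 206^131072=359, 206^262144=143, 206^524288=811, 206^1048576=939; 206^2017629 = 206^1 * 206^4 * 206^8 * 206^16 * 206^64 * 206^256 * 206^2048 * 206^16384 * 206^32768 * 206^131072 * 206^262144 * 206^524288 * 206^1048576 = 31 (mod 1091); answer 31

31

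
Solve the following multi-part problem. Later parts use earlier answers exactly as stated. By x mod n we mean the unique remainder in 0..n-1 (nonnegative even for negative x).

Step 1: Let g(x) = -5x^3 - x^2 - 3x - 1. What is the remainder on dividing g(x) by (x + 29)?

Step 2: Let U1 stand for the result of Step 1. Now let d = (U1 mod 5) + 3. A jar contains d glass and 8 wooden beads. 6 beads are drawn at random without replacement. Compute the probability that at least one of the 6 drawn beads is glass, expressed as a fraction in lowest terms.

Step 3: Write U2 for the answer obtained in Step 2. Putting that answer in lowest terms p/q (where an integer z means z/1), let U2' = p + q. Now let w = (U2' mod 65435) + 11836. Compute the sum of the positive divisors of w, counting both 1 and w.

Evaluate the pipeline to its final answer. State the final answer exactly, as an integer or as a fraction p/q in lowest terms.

31248

Step 1: remainder = value at the root: -5*(-29)^3 - 1*(-29)^2 - 3*(-29)^1 - 1 = (121945) + (-841) + (87) + (-1) = 121190; answer 121190
Step 2: U1 = 121190; d = 3; total draws C(11,6) = 462; complement C(8,6) = 28; favorable 462 - 28 = 434; P = 31/33; answer 31/33
Step 3: U2 = 31/33; threaded value p + q = 64; w = 11900; 11900 = 2^2 * 5^2 * 7 * 17; sigma = (1 + 2 + 4) * (1 + 5 + 25) * (1 + 7) * (1 + 17) = 7 * 31 * 8 * 18 = 31248; answer 31248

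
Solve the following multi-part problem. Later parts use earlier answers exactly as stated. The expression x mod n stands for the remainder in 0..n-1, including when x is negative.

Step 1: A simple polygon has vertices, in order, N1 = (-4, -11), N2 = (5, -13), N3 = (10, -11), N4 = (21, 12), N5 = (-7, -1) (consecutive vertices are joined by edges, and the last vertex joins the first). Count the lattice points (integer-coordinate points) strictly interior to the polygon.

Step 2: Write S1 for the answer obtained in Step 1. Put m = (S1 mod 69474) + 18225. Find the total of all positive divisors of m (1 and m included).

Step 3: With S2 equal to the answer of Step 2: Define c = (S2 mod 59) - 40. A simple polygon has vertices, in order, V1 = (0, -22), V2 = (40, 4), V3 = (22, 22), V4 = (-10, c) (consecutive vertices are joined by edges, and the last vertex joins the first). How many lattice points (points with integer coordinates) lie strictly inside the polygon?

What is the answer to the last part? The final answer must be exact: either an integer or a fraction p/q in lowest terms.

714

Step 1: cross terms: (-4*-13 - 5*-11)=107, (5*-11 - 10*-13)=75, (10*12 - 21*-11)=351, (21*-1 - -7*12)=63, (-7*-11 - -4*-1)=73; twice the area = |669| = 669; area = 669/2; boundary points = 1 + 1 + 1 + 1 + 1 = 5; strictly interior points = area - boundary/2 + 1 = 333; answer 333
Step 2: S1 = 333; m = 18558; 18558 = 2 * 3^2 * 1031; sigma = (1 + 2) * (1 + 3 + 9) * (1 + 1031) = 3 * 13 * 1032 = 40248; answer 40248
Step 3: S2 = 40248; c = -30; cross terms: (0*4 - 40*-22)=880, (40*22 - 22*4)=792, (22*-30 - -10*22)=-440, (-10*-22 - 0*-30)=220; twice the area = |1452| = 1452; area = 726; boundary points = 2 + 18 + 4 + 2 = 26; strictly interior points = area - boundary/2 + 1 = 714; answer 714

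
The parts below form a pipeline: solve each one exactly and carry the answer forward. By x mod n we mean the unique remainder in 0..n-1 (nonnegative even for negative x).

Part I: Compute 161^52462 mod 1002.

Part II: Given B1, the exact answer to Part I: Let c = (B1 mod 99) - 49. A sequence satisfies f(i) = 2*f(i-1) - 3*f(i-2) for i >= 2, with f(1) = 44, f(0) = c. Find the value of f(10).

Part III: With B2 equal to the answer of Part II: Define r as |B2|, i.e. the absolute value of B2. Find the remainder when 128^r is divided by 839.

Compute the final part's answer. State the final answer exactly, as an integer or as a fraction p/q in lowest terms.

437

Part I: squarings mod 1002: 161^1=161, 161^2=871, 161^4=127, 161^8=97, 161^16=391, 161^32=577, 161^64=265, 161^128=85, 161^256=211, 161^512=433, 161^1024=115, 161^2048=199, 161^4096=523, 161^8192=985, 161^16384=289, 161^32768=355; 161^52462 = 161^2 * 161^4 * 161^8 * 161^32 * 161^64 * 161^128 * 161^1024 * 161^2048 * 161^16384 * 161^32768 = 397 (mod 1002); answer 397
Part II: B1 = 397; c = -48; f(2) = 2*(44) - 3*(-48) = 232; iterating: f(2)=232, f(3)=332, f(4)=-32, f(5)=-1060, f(6)=-2024, f(7)=-868, f(8)=4336, f(9)=11276, f(10)=9544; answer 9544
Part III: B2 = 9544; r = 9544; squarings mod 839: 128^1=128, 128^2=443, 128^4=762, 128^8=56, 128^16=619, 128^32=577, 128^64=685, 128^128=224, 128^256=675, 128^512=48, 128^1024=626, 128^2048=63, 128^4096=613, 128^8192=736; 128^9544 = 128^8 * 128^64 * 128^256 * 128^1024 * 128^8192 = 437 (mod 839); answer 437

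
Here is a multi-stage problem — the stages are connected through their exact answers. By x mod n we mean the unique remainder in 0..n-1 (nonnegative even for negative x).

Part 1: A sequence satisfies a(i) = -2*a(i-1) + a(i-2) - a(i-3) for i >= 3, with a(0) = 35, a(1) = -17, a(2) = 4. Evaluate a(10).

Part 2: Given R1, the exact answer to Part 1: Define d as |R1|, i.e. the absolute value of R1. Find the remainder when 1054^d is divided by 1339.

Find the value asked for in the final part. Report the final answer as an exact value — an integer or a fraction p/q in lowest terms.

196

Part 1: a(3) = -2*(4) + 1*(-17) - 1*(35) = -60; iterating: a(3)=-60, a(4)=141, a(5)=-346, a(6)=893, a(7)=-2273, a(8)=5785, a(9)=-14736, a(10)=37530; answer 37530
Part 2: R1 = 37530; d = 37530; squarings mod 1339: 1054^1=1054, 1054^2=885, 1054^4=1249, 1054^8=66, 1054^16=339, 1054^32=1106, 1054^64=729, 1054^128=1197, 1054^256=79, 1054^512=885, 1054^1024=1249, 1054^2048=66, 1054^4096=339, 1054^8192=1106, 1054^16384=729, 1054^32768=1197; 1054^37530 = 1054^2 * 1054^8 * 1054^16 * 1054^128 * 1054^512 * 1054^4096 * 1054^32768 = 196 (mod 1339); answer 196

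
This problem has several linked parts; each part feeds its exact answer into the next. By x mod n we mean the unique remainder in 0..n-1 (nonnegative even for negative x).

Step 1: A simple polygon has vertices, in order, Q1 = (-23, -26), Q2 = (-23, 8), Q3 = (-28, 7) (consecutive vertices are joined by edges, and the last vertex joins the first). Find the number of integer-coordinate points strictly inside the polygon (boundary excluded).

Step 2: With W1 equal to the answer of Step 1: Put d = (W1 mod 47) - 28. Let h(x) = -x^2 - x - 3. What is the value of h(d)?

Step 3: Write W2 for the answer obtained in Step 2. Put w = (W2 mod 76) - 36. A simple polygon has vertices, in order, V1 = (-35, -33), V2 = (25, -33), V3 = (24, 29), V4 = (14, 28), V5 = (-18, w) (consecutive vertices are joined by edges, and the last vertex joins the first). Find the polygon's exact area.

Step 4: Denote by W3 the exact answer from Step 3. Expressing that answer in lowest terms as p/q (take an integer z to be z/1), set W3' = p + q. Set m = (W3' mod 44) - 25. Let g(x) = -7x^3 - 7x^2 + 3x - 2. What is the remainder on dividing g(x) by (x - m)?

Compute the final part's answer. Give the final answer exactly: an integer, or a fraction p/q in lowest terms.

322

Step 1: cross terms: (-23*8 - -23*-26)=-782, (-23*7 - -28*8)=63, (-28*-26 - -23*7)=889; twice the area = |170| = 170; area = 85; boundary points = 34 + 1 + 1 = 36; strictly interior points = area - boundary/2 + 1 = 68; answer 68
Step 2: W1 = 68; d = -7; -1*(-7)^2 - 1*(-7)^1 - 3 = (-49) + (7) + (-3) = -45; answer -45
Step 3: W2 = -45; w = -5; cross terms: (-35*-33 - 25*-33)=1980, (25*29 - 24*-33)=1517, (24*28 - 14*29)=266, (14*-5 - -18*28)=434, (-18*-33 - -35*-5)=419; twice the area = |4616| = 4616; area = 2308; answer 2308
Step 4: W3 = 2308; threaded value p + q = 2309; m = -4; remainder = value at the root: -7*(-4)^3 - 7*(-4)^2 + 3*(-4)^1 - 2 = (448) + (-112) + (-12) + (-2) = 322; answer 322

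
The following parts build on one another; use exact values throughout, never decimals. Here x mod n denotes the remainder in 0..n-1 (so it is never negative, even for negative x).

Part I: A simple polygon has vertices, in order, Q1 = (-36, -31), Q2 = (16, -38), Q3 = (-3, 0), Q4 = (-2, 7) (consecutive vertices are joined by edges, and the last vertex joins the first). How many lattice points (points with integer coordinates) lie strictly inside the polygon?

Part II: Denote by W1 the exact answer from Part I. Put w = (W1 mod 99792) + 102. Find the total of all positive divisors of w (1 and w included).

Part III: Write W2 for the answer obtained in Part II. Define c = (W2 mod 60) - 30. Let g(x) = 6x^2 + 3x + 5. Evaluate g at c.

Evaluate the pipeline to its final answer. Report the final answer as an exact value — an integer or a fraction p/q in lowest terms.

2003

Part I: cross terms: (-36*-38 - 16*-31)=1864, (16*0 - -3*-38)=-114, (-3*7 - -2*0)=-21, (-2*-31 - -36*7)=314; twice the area = |2043| = 2043; area = 2043/2; boundary points = 1 + 19 + 1 + 2 = 23; strictly interior points = area - boundary/2 + 1 = 1011; answer 1011
Part II: W1 = 1011; w = 1113; 1113 = 3 * 7 * 53; sigma = (1 + 3) * (1 + 7) * (1 + 53) = 4 * 8 * 54 = 1728; answer 1728
Part III: W2 = 1728; c = 18; 6*(18)^2 + 3*(18)^1 + 5 = (1944) + (54) + (5) = 2003; answer 2003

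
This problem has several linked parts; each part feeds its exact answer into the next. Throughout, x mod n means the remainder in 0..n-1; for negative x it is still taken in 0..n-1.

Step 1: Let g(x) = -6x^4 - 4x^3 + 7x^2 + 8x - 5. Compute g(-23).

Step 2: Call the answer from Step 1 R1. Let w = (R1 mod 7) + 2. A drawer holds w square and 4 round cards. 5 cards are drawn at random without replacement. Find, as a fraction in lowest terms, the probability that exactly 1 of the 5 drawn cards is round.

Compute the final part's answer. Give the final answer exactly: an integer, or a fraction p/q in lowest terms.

Step 1: -6*(-23)^4 - 4*(-23)^3 + 7*(-23)^2 + 8*(-23)^1 - 5 = (-1679046) + (48668) + (3703) + (-184) + (-5) = -1626864; answer -1626864
Step 2: R1 = -1626864; w = 8; total draws C(12,5) = 792; favorable C(4,1)*C(8,4) = 280; P = 35/99; answer 35/99

35/99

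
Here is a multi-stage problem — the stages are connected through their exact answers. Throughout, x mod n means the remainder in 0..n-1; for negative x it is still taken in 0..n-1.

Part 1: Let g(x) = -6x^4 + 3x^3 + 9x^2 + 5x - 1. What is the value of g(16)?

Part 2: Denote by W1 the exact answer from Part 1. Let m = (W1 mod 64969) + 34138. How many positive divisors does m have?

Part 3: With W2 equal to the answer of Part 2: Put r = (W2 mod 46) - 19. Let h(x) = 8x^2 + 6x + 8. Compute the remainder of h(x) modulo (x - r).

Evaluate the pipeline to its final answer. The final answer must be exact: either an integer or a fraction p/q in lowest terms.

1718

Part 1: -6*(16)^4 + 3*(16)^3 + 9*(16)^2 + 5*(16)^1 - 1 = (-393216) + (12288) + (2304) + (80) + (-1) = -378545; answer -378545
Part 2: W1 = -378545; m = 45407; 45407 = 17 * 2671; number of divisors = (1+1) * (1+1) = 4; answer 4
Part 3: W2 = 4; r = -15; remainder = value at the root: 8*(-15)^2 + 6*(-15)^1 + 8 = (1800) + (-90) + (8) = 1718; answer 1718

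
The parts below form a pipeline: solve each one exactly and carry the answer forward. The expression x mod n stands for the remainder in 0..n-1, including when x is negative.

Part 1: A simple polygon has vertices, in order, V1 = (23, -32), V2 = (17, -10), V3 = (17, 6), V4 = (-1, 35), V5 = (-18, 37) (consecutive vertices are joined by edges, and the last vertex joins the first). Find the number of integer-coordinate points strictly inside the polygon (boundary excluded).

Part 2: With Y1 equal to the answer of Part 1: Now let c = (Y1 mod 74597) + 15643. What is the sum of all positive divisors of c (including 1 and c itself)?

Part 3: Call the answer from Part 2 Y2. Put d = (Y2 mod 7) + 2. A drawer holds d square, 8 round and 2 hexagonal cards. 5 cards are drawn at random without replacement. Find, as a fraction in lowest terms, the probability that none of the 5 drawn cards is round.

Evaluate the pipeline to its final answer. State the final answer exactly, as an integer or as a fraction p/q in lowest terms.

Part 1: cross terms: (23*-10 - 17*-32)=314, (17*6 - 17*-10)=272, (17*35 - -1*6)=601, (-1*37 - -18*35)=593, (-18*-32 - 23*37)=-275; twice the area = |1505| = 1505; area = 1505/2; boundary points = 2 + 16 + 1 + 1 + 1 = 21; strictly interior points = area - boundary/2 + 1 = 743; answer 743
Part 2: Y1 = 743; c = 16386; 16386 = 2 * 3 * 2731; sigma = (1 + 2) * (1 + 3) * (1 + 2731) = 3 * 4 * 2732 = 32784; answer 32784
Part 3: Y2 = 32784; d = 5; total draws C(15,5) = 3003; favorable C(7,5) = 21; P = 1/143; answer 1/143

1/143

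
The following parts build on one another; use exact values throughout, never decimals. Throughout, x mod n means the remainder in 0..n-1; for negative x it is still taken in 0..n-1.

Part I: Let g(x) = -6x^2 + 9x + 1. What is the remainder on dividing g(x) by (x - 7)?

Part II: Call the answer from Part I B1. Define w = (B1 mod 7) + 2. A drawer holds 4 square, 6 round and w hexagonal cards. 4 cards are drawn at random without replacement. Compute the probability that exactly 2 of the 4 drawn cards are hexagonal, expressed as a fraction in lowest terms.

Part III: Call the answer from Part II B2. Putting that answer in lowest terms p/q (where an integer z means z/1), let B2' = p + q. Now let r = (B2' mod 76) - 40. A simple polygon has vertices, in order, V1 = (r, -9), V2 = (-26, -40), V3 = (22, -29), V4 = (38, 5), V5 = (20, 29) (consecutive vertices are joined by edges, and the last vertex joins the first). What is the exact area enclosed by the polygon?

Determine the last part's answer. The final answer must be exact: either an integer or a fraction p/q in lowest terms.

2476

Part I: remainder = value at the root: -6*(7)^2 + 9*(7)^1 + 1 = (-294) + (63) + (1) = -230; answer -230
Part II: B1 = -230; w = 3; total draws C(13,4) = 715; favorable C(3,2)*C(10,2) = 135; P = 27/143; answer 27/143
Part III: B2 = 27/143; threaded value p + q = 170; r = -22; cross terms: (-22*-40 - -26*-9)=646, (-26*-29 - 22*-40)=1634, (22*5 - 38*-29)=1212, (38*29 - 20*5)=1002, (20*-9 - -22*29)=458; twice the area = |4952| = 4952; area = 2476; answer 2476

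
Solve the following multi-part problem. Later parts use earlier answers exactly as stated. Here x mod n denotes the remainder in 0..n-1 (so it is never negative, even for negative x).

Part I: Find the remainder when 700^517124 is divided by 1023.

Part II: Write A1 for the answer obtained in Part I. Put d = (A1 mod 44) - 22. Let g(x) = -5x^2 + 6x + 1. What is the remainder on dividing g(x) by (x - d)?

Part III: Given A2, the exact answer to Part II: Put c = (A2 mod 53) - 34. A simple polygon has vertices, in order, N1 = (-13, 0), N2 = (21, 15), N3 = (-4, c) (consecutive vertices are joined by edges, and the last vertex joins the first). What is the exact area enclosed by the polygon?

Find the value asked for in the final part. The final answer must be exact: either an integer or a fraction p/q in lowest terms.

Part I: squarings mod 1023: 700^1=700, 700^2=1006, 700^4=289, 700^8=658, 700^16=235, 700^32=1006, 700^64=289, 700^128=658, 700^256=235, 700^512=1006, 700^1024=289, 700^2048=658, 700^4096=235, 700^8192=1006, 700^16384=289, 700^32768=658, 700^65536=235, 700^131072=1006, 700^262144=289; 700^517124 = 700^4 * 700^1024 * 700^8192 * 700^16384 * 700^32768 * 700^65536 * 700^131072 * 700^262144 = 949 (mod 1023); answer 949
Part II: A1 = 949; d = 3; remainder = value at the root: -5*(3)^2 + 6*(3)^1 + 1 = (-45) + (18) + (1) = -26; answer -26
Part III: A2 = -26; c = -7; cross terms: (-13*15 - 21*0)=-195, (21*-7 - -4*15)=-87, (-4*0 - -13*-7)=-91; twice the area = |-373| = 373; area = 373/2; answer 373/2

373/2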